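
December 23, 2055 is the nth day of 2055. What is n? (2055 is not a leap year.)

357

Days in months before December: 31 + 28 + 31 + 30 + 31 + 30 + 31 + 31 + 30 + 31 + 30 = 334.
Plus 23 days into December → day 357.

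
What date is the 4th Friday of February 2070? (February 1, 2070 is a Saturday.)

February 2070 begins on a Saturday, so the first Friday is February 7 (6 days later).
The 4th Friday is 3 weeks later: 7 + 21 = 28.

February 28, 2070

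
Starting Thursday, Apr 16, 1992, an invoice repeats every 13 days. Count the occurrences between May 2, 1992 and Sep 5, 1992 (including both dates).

Occurrences land 13·i days after Apr 16, 1992 for i = 0, 1, 2, …
May 2, 1992 is 16 days after the start; 16 ÷ 13 = 1 remainder 3; since the remainder is 3, round up to i = 2. First occurrence in the window: #3 on May 12, 1992 (2×13 = 26 days in).
Sep 5, 1992 is 142 days after the start; 142 ÷ 13 = 10 remainder 12. Last occurrence in the window: #11 on Aug 24, 1992.
Occurrences #3 through #11: 9 in total.

9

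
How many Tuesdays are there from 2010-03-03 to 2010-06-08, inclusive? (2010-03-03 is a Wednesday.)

14

2010-03-03 is a Wednesday; the first Tuesday on or after it is 2010-03-09 (6 days later).
From 2010-03-09 to 2010-06-08: 22 + 30 + 31 + 8 = 91 days (rest of March, April, May, June).
91 ÷ 7 = 13 full weeks with remainder 0, so 13 more Tuesdays after the first → 14.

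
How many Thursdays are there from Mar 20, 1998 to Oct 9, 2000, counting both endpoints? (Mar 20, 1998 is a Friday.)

Mar 20, 1998 is a Friday; the first Thursday on or after it is Mar 26, 1998 (6 days later).
From Mar 26, 1998 to Oct 9, 2000: 280 + 365 + 283 = 928 days (rest of 1998, 1999, to Oct 9, 2000 in 2000).
928 ÷ 7 = 132 full weeks with remainder 4, so 132 more Thursdays after the first → 133.

133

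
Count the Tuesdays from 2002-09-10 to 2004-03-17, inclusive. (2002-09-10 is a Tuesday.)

80

2002-09-10 is a Tuesday; the first Tuesday on or after it is 2002-09-10.
From 2002-09-10 to 2004-03-17: 112 + 365 + 77 = 554 days (rest of 2002, 2003, to 2004-03-17 in 2004).
554 ÷ 7 = 79 full weeks with remainder 1, so 79 more Tuesdays after the first → 80.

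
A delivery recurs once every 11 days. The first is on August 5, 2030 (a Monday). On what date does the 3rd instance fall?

August 27, 2030

The 3rd occurrence is 2 intervals after the first: 2 × 11 = 22 days after August 5, 2030.
22 days later is August 27, 2030.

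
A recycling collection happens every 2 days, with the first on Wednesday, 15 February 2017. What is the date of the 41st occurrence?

The 41st occurrence is 40 intervals after the first: 40 × 2 = 80 days after 15 February 2017.
February has 28 days — 13 days to the end of February leaves 67.
March has 31 days (36 left).
April has 30 days (6 left).
6 days into May → 6 May 2017.

6 May 2017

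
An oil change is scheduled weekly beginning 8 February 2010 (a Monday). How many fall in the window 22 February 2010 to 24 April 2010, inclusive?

Occurrences land 7·i days after 8 February 2010 for i = 0, 1, 2, …
22 February 2010 is 14 days after the start; 14 ÷ 7 = 2 remainder 0. First occurrence in the window: #3 on 22 February 2010 (2×7 = 14 days in).
24 April 2010 is 75 days after the start; 75 ÷ 7 = 10 remainder 5. Last occurrence in the window: #11 on 19 April 2010.
Occurrences #3 through #11: 9 in total.

9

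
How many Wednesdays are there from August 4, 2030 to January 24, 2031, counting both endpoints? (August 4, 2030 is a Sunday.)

August 4, 2030 is a Sunday; the first Wednesday on or after it is August 7, 2030 (3 days later).
From August 7, 2030 to January 24, 2031: 24 + 30 + 31 + 30 + 31 + 24 = 170 days (rest of August, September, October, November, December, January).
170 ÷ 7 = 24 full weeks with remainder 2, so 24 more Wednesdays after the first → 25.

25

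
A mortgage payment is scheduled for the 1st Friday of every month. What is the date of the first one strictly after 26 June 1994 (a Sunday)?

June 1994 starts on a Wednesday, so its 1st Friday is 3 June 1994 (2 days in).
That is not after 26 June 1994, so look at July 1994.
July 1994 starts on a Friday, so its 1st Friday is 1 July 1994.

1 July 1994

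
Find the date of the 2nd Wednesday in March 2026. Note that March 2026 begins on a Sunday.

2026-03-11

March 2026 begins on a Sunday, so the first Wednesday is March 4 (3 days later).
The 2nd Wednesday is 1 weeks later: 4 + 7 = 11.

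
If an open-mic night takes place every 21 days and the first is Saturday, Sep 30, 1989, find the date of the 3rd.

Nov 11, 1989

The 3rd occurrence is 2 intervals after the first: 2 × 21 = 42 days after Sep 30, 1989.
Sep has 30 days — 0 days to the end of Sep leaves 42.
Oct has 31 days (11 left).
11 days into Nov → Nov 11, 1989.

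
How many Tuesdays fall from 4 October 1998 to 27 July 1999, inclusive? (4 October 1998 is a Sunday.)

4 October 1998 is a Sunday; the first Tuesday on or after it is 6 October 1998 (2 days later).
From 6 October 1998 to 27 July 1999: 25 + 30 + 31 + 31 + 28 + 31 + 30 + 31 + 30 + 27 = 294 days (rest of October, November, December, January, February, March, April, May, June, July).
294 ÷ 7 = 42 full weeks with remainder 0, so 42 more Tuesdays after the first → 43.

43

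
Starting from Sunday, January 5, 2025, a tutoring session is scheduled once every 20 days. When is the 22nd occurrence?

March 1, 2026

The 22nd occurrence is 21 intervals after the first: 21 × 20 = 420 days after January 5, 2025.
January has 31 days — 26 days to the end of January leaves 394.
February has 28 days (366 left).
March has 31 days (335 left).
April has 30 days (305 left).
May has 31 days (274 left).
June has 30 days (244 left).
July has 31 days (213 left).
August has 31 days (182 left).
September has 30 days (152 left).
October has 31 days (121 left).
November has 30 days (91 left).
December has 31 days (60 left).
January has 31 days (29 left).
February has 28 days (1 left).
1 day into March → March 1, 2026.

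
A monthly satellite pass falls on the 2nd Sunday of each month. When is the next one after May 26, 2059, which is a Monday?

May 2059 starts on a Thursday; its first Sunday is the 4th, so the 2nd Sunday is the 11th — May 11, 2059.
That is not after May 26, 2059, so look at June 2059.
June 2059 starts on a Sunday; its first Sunday is the 1st, so the 2nd Sunday is the 8th — June 8, 2059.

June 8, 2059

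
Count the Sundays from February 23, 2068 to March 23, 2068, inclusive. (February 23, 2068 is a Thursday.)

February 23, 2068 is a Thursday; the first Sunday on or after it is February 26, 2068 (3 days later).
From February 26, 2068 to March 23, 2068: 3 + 23 = 26 days (rest of February, March).
26 ÷ 7 = 3 full weeks with remainder 5, so 3 more Sundays after the first → 4.

4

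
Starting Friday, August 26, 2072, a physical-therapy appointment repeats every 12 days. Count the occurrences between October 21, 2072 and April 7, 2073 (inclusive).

14

Occurrences land 12·i days after August 26, 2072 for i = 0, 1, 2, …
October 21, 2072 is 56 days after the start; 56 ÷ 12 = 4 remainder 8; since the remainder is 8, round up to i = 5. First occurrence in the window: #6 on October 25, 2072 (5×12 = 60 days in).
April 7, 2073 is 224 days after the start; 224 ÷ 12 = 18 remainder 8. Last occurrence in the window: #19 on March 30, 2073.
Occurrences #6 through #19: 14 in total.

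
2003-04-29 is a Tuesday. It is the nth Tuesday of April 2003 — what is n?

5th

Day 29 falls in week ⌈29/7⌉ of the month.
Days 1–7 hold the 1st Tuesday, 8–14 the 2nd, 15–21 the 3rd, 22–28 the 4th, 29–31 the 5th.
29 is in the range for the 5th.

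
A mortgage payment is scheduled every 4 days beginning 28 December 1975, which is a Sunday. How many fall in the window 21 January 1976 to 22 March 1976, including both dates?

16

Occurrences land 4·i days after 28 December 1975 for i = 0, 1, 2, …
21 January 1976 is 24 days after the start; 24 ÷ 4 = 6 remainder 0. First occurrence in the window: #7 on 21 January 1976 (6×4 = 24 days in).
22 March 1976 is 85 days after the start; 85 ÷ 4 = 21 remainder 1. Last occurrence in the window: #22 on 21 March 1976.
Occurrences #7 through #22: 16 in total.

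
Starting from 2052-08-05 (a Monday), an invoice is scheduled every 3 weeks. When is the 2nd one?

2052-08-26

The 2nd occurrence is 1 interval after the first: 1 × 21 = 21 days after 2052-08-05.
21 days later is 2052-08-26.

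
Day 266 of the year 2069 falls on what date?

Sep 23, 2069

Jan has 31 days (266 − 31 = 235 remain).
Feb has 28 days (235 − 28 = 207 remain).
Mar has 31 days (207 − 31 = 176 remain).
Apr has 30 days (176 − 30 = 146 remain).
May has 31 days (146 − 31 = 115 remain).
Jun has 30 days (115 − 30 = 85 remain).
Jul has 31 days (85 − 31 = 54 remain).
Aug has 31 days (54 − 31 = 23 remain).
23 into Sep → Sep 23.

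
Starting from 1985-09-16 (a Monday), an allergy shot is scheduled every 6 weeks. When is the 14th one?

1987-03-16

The 14th occurrence is 13 intervals after the first: 13 × 42 = 546 days after 1985-09-16.
September has 30 days — 14 days to the end of September leaves 532.
From end of September to end of 1985 is 92 days (440 left).
1986 has 365 days (75 left).
January has 31 days (44 left).
February has 28 days (16 left).
16 days into March → 1987-03-16.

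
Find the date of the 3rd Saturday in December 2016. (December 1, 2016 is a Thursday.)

2016-12-17

December 2016 begins on a Thursday, so the first Saturday is December 3 (2 days later).
The 3rd Saturday is 2 weeks later: 3 + 14 = 17.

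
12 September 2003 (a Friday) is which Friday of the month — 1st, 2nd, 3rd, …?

2nd

Day 12 falls in week ⌈12/7⌉ of the month.
Days 1–7 hold the 1st Friday, 8–14 the 2nd, 15–21 the 3rd, 22–28 the 4th, 29–31 the 5th.
12 is in the range for the 2nd.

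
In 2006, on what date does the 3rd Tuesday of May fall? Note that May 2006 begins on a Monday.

May 2006 begins on a Monday, so the first Tuesday is May 2 (1 day later).
The 3rd Tuesday is 2 weeks later: 2 + 14 = 16.

May 16, 2006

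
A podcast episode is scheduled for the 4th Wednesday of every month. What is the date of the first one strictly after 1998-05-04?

May 1998 starts on a Friday; its first Wednesday is the 6th, so the 4th Wednesday is the 27th — 1998-05-27.
1998-05-27 is after 1998-05-04, so that is the next one.

1998-05-27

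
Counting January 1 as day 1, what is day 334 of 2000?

29 November 2000

January has 31 days (334 − 31 = 303 remain).
February has 29 days (303 − 29 = 274 remain).
March has 31 days (274 − 31 = 243 remain).
April has 30 days (243 − 30 = 213 remain).
May has 31 days (213 − 31 = 182 remain).
June has 30 days (182 − 30 = 152 remain).
July has 31 days (152 − 31 = 121 remain).
August has 31 days (121 − 31 = 90 remain).
September has 30 days (90 − 30 = 60 remain).
October has 31 days (60 − 31 = 29 remain).
29 into November → November 29.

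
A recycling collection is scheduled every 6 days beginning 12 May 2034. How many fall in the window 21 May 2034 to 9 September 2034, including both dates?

19

Occurrences land 6·i days after 12 May 2034 for i = 0, 1, 2, …
21 May 2034 is 9 days after the start; 9 ÷ 6 = 1 remainder 3; since the remainder is 3, round up to i = 2. First occurrence in the window: #3 on 24 May 2034 (2×6 = 12 days in).
9 September 2034 is 120 days after the start; 120 ÷ 6 = 20 remainder 0. Last occurrence in the window: #21 on 9 September 2034.
Occurrences #3 through #21: 19 in total.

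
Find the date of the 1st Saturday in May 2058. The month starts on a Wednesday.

4 May 2058

May 2058 begins on a Wednesday, so the first Saturday is May 4 (3 days later).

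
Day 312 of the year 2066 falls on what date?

January has 31 days (312 − 31 = 281 remain).
February has 28 days (281 − 28 = 253 remain).
March has 31 days (253 − 31 = 222 remain).
April has 30 days (222 − 30 = 192 remain).
May has 31 days (192 − 31 = 161 remain).
June has 30 days (161 − 30 = 131 remain).
July has 31 days (131 − 31 = 100 remain).
August has 31 days (100 − 31 = 69 remain).
September has 30 days (69 − 30 = 39 remain).
October has 31 days (39 − 31 = 8 remain).
8 into November → November 8.

November 8, 2066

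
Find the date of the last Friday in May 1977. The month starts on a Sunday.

May 1977 begins on a Sunday, so the first Friday is May 6 (5 days later).
May 1977 has 31 days. Adding weeks: 6, 13, 20, 27 — the last one ≤ 31 is the 27th.

1977-05-27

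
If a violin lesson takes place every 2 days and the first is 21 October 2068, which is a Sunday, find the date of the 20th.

28 November 2068

The 20th occurrence is 19 intervals after the first: 19 × 2 = 38 days after 21 October 2068.
October has 31 days — 10 days to the end of October leaves 28.
28 days into November → 28 November 2068.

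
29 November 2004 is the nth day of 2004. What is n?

Days in months before November: 31 + 29 + 31 + 30 + 31 + 30 + 31 + 31 + 30 + 31 = 305.
Plus 29 days into November → day 334.

334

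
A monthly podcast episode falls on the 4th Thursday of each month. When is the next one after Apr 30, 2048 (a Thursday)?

Apr 2048 starts on a Wednesday; its first Thursday is the 2nd, so the 4th Thursday is the 23rd — Apr 23, 2048.
That is not after Apr 30, 2048, so look at May 2048.
May 2048 starts on a Friday; its first Thursday is the 7th, so the 4th Thursday is the 28th — May 28, 2048.

May 28, 2048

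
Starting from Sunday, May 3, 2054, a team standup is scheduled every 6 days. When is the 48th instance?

The 48th occurrence is 47 intervals after the first: 47 × 6 = 282 days after May 3, 2054.
May has 31 days — 28 days to the end of May leaves 254.
June has 30 days (224 left).
July has 31 days (193 left).
August has 31 days (162 left).
September has 30 days (132 left).
October has 31 days (101 left).
November has 30 days (71 left).
December has 31 days (40 left).
January has 31 days (9 left).
9 days into February → February 9, 2055.

February 9, 2055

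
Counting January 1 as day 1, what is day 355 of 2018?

21 December 2018

January has 31 days (355 − 31 = 324 remain).
February has 28 days (324 − 28 = 296 remain).
March has 31 days (296 − 31 = 265 remain).
April has 30 days (265 − 30 = 235 remain).
May has 31 days (235 − 31 = 204 remain).
June has 30 days (204 − 30 = 174 remain).
July has 31 days (174 − 31 = 143 remain).
August has 31 days (143 − 31 = 112 remain).
September has 30 days (112 − 30 = 82 remain).
October has 31 days (82 − 31 = 51 remain).
November has 30 days (51 − 30 = 21 remain).
21 into December → December 21.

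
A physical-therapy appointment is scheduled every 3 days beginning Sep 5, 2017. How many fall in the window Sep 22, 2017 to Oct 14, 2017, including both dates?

8

Occurrences land 3·i days after Sep 5, 2017 for i = 0, 1, 2, …
Sep 22, 2017 is 17 days after the start; 17 ÷ 3 = 5 remainder 2; since the remainder is 2, round up to i = 6. First occurrence in the window: #7 on Sep 23, 2017 (6×3 = 18 days in).
Oct 14, 2017 is 39 days after the start; 39 ÷ 3 = 13 remainder 0. Last occurrence in the window: #14 on Oct 14, 2017.
Occurrences #7 through #14: 8 in total.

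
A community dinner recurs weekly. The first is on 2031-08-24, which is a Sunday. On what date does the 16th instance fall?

2031-12-07

The 16th occurrence is 15 intervals after the first: 15 × 7 = 105 days after 2031-08-24.
August has 31 days — 7 days to the end of August leaves 98.
September has 30 days (68 left).
October has 31 days (37 left).
November has 30 days (7 left).
7 days into December → 2031-12-07.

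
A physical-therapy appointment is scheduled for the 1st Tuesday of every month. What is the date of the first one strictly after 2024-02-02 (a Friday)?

February 2024 starts on a Thursday, so its 1st Tuesday is 2024-02-06 (5 days in).
2024-02-06 is after 2024-02-02, so that is the next one.

2024-02-06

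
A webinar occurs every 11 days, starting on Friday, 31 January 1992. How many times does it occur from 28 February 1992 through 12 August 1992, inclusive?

15

Occurrences land 11·i days after 31 January 1992 for i = 0, 1, 2, …
28 February 1992 is 28 days after the start; 28 ÷ 11 = 2 remainder 6; since the remainder is 6, round up to i = 3. First occurrence in the window: #4 on 4 March 1992 (3×11 = 33 days in).
12 August 1992 is 194 days after the start; 194 ÷ 11 = 17 remainder 7. Last occurrence in the window: #18 on 5 August 1992.
Occurrences #4 through #18: 15 in total.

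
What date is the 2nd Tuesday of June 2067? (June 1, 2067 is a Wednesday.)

June 2067 begins on a Wednesday, so the first Tuesday is June 7 (6 days later).
The 2nd Tuesday is 1 weeks later: 7 + 7 = 14.

2067-06-14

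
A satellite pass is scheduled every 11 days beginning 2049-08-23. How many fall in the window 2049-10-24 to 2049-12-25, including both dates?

6

Occurrences land 11·i days after 2049-08-23 for i = 0, 1, 2, …
2049-10-24 is 62 days after the start; 62 ÷ 11 = 5 remainder 7; since the remainder is 7, round up to i = 6. First occurrence in the window: #7 on 2049-10-28 (6×11 = 66 days in).
2049-12-25 is 124 days after the start; 124 ÷ 11 = 11 remainder 3. Last occurrence in the window: #12 on 2049-12-22.
Occurrences #7 through #12: 6 in total.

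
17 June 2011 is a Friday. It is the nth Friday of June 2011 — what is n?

Day 17 falls in week ⌈17/7⌉ of the month.
Days 1–7 hold the 1st Friday, 8–14 the 2nd, 15–21 the 3rd, 22–28 the 4th, 29–31 the 5th.
17 is in the range for the 3rd.

3rd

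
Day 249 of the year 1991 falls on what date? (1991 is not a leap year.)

January has 31 days (249 − 31 = 218 remain).
February has 28 days (218 − 28 = 190 remain).
March has 31 days (190 − 31 = 159 remain).
April has 30 days (159 − 30 = 129 remain).
May has 31 days (129 − 31 = 98 remain).
June has 30 days (98 − 30 = 68 remain).
July has 31 days (68 − 31 = 37 remain).
August has 31 days (37 − 31 = 6 remain).
6 into September → September 6.

1991-09-06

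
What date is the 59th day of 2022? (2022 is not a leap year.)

January has 31 days (59 − 31 = 28 remain).
28 into February → February 28.

28 February 2022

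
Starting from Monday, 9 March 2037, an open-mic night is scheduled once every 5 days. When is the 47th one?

25 October 2037

The 47th occurrence is 46 intervals after the first: 46 × 5 = 230 days after 9 March 2037.
March has 31 days — 22 days to the end of March leaves 208.
April has 30 days (178 left).
May has 31 days (147 left).
June has 30 days (117 left).
July has 31 days (86 left).
August has 31 days (55 left).
September has 30 days (25 left).
25 days into October → 25 October 2037.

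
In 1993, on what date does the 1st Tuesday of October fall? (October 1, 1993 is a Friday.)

October 1993 begins on a Friday, so the first Tuesday is October 5 (4 days later).

5 October 1993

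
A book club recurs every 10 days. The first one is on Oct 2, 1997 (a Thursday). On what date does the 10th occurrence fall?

Dec 31, 1997

The 10th occurrence is 9 intervals after the first: 9 × 10 = 90 days after Oct 2, 1997.
Oct has 31 days — 29 days to the end of Oct leaves 61.
Nov has 30 days (31 left).
31 days into Dec → Dec 31, 1997.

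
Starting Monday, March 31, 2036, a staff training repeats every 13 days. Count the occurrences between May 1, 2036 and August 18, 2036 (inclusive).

8

Occurrences land 13·i days after March 31, 2036 for i = 0, 1, 2, …
May 1, 2036 is 31 days after the start; 31 ÷ 13 = 2 remainder 5; since the remainder is 5, round up to i = 3. First occurrence in the window: #4 on May 9, 2036 (3×13 = 39 days in).
August 18, 2036 is 140 days after the start; 140 ÷ 13 = 10 remainder 10. Last occurrence in the window: #11 on August 8, 2036.
Occurrences #4 through #11: 8 in total.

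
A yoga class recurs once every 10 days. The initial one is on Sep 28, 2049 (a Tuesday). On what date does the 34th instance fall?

Aug 24, 2050

The 34th occurrence is 33 intervals after the first: 33 × 10 = 330 days after Sep 28, 2049.
Sep has 30 days — 2 days to the end of Sep leaves 328.
Oct has 31 days (297 left).
Nov has 30 days (267 left).
Dec has 31 days (236 left).
Jan has 31 days (205 left).
Feb has 28 days (177 left).
Mar has 31 days (146 left).
Apr has 30 days (116 left).
May has 31 days (85 left).
Jun has 30 days (55 left).
Jul has 31 days (24 left).
24 days into Aug → Aug 24, 2050.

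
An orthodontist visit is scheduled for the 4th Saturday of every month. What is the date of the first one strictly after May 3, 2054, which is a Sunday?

May 2054 starts on a Friday; its first Saturday is the 2nd, so the 4th Saturday is the 23rd — May 23, 2054.
May 23, 2054 is after May 3, 2054, so that is the next one.

May 23, 2054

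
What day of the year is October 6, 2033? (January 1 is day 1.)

Days in months before October: 31 + 28 + 31 + 30 + 31 + 30 + 31 + 31 + 30 = 273.
Plus 6 days into October → day 279.

279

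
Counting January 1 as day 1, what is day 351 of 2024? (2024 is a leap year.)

January has 31 days (351 − 31 = 320 remain).
February has 29 days (320 − 29 = 291 remain).
March has 31 days (291 − 31 = 260 remain).
April has 30 days (260 − 30 = 230 remain).
May has 31 days (230 − 31 = 199 remain).
June has 30 days (199 − 30 = 169 remain).
July has 31 days (169 − 31 = 138 remain).
August has 31 days (138 − 31 = 107 remain).
September has 30 days (107 − 30 = 77 remain).
October has 31 days (77 − 31 = 46 remain).
November has 30 days (46 − 30 = 16 remain).
16 into December → December 16.

December 16, 2024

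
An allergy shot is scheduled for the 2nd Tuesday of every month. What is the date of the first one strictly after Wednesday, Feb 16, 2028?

Feb 2028 starts on a Tuesday; its first Tuesday is the 1st, so the 2nd Tuesday is the 8th — Feb 8, 2028.
That is not after Feb 16, 2028, so look at Mar 2028.
Mar 2028 starts on a Wednesday; its first Tuesday is the 7th, so the 2nd Tuesday is the 14th — Mar 14, 2028.

Mar 14, 2028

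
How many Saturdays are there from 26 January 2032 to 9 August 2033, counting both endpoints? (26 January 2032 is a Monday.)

26 January 2032 is a Monday; the first Saturday on or after it is 31 January 2032 (5 days later).
From 31 January 2032 to 9 August 2033: 335 + 221 = 556 days (rest of 2032, to 9 August 2033 in 2033).
556 ÷ 7 = 79 full weeks with remainder 3, so 79 more Saturdays after the first → 80.

80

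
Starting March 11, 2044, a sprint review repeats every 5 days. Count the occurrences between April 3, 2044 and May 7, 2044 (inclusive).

Occurrences land 5·i days after March 11, 2044 for i = 0, 1, 2, …
April 3, 2044 is 23 days after the start; 23 ÷ 5 = 4 remainder 3; since the remainder is 3, round up to i = 5. First occurrence in the window: #6 on April 5, 2044 (5×5 = 25 days in).
May 7, 2044 is 57 days after the start; 57 ÷ 5 = 11 remainder 2. Last occurrence in the window: #12 on May 5, 2044.
Occurrences #6 through #12: 7 in total.

7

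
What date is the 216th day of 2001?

January has 31 days (216 − 31 = 185 remain).
February has 28 days (185 − 28 = 157 remain).
March has 31 days (157 − 31 = 126 remain).
April has 30 days (126 − 30 = 96 remain).
May has 31 days (96 − 31 = 65 remain).
June has 30 days (65 − 30 = 35 remain).
July has 31 days (35 − 31 = 4 remain).
4 into August → August 4.

August 4, 2001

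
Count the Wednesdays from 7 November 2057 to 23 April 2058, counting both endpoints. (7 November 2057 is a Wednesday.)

7 November 2057 is a Wednesday; the first Wednesday on or after it is 7 November 2057.
From 7 November 2057 to 23 April 2058: 23 + 31 + 31 + 28 + 31 + 23 = 167 days (rest of November, December, January, February, March, April).
167 ÷ 7 = 23 full weeks with remainder 6, so 23 more Wednesdays after the first → 24.

24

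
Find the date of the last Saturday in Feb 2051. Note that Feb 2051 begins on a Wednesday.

Feb 25, 2051

Feb 2051 begins on a Wednesday, so the first Saturday is Feb 4 (3 days later).
Feb 2051 has 28 days. Adding weeks: 4, 11, 18, 25 — the last one ≤ 28 is the 25th.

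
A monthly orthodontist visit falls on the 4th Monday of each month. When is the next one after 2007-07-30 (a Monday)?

July 2007 starts on a Sunday; its first Monday is the 2nd, so the 4th Monday is the 23rd — 2007-07-23.
That is not after 2007-07-30, so look at August 2007.
August 2007 starts on a Wednesday; its first Monday is the 6th, so the 4th Monday is the 27th — 2007-08-27.

2007-08-27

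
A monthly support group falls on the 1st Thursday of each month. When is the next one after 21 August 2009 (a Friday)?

3 September 2009

August 2009 starts on a Saturday, so its 1st Thursday is 6 August 2009 (5 days in).
That is not after 21 August 2009, so look at September 2009.
September 2009 starts on a Tuesday, so its 1st Thursday is 3 September 2009 (2 days in).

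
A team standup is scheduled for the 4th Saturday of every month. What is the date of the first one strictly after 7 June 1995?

24 June 1995

June 1995 starts on a Thursday; its first Saturday is the 3rd, so the 4th Saturday is the 24th — 24 June 1995.
24 June 1995 is after 7 June 1995, so that is the next one.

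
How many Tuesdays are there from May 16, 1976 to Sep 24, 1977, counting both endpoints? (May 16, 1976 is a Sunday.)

71

May 16, 1976 is a Sunday; the first Tuesday on or after it is May 18, 1976 (2 days later).
From May 18, 1976 to Sep 24, 1977: 227 + 267 = 494 days (rest of 1976, to Sep 24, 1977 in 1977).
494 ÷ 7 = 70 full weeks with remainder 4, so 70 more Tuesdays after the first → 71.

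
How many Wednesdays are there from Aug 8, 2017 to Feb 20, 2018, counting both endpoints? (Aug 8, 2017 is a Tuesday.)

28

Aug 8, 2017 is a Tuesday; the first Wednesday on or after it is Aug 9, 2017 (1 day later).
From Aug 9, 2017 to Feb 20, 2018: 22 + 30 + 31 + 30 + 31 + 31 + 20 = 195 days (rest of Aug, Sep, Oct, Nov, Dec, Jan, Feb).
195 ÷ 7 = 27 full weeks with remainder 6, so 27 more Wednesdays after the first → 28.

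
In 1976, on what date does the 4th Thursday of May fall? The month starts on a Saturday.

May 1976 begins on a Saturday, so the first Thursday is May 6 (5 days later).
The 4th Thursday is 3 weeks later: 6 + 21 = 27.

May 27, 1976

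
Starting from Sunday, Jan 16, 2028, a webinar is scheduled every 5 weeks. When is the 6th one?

The 6th occurrence is 5 intervals after the first: 5 × 35 = 175 days after Jan 16, 2028.
Jan has 31 days — 15 days to the end of Jan leaves 160.
Feb has 29 days (131 left).
Mar has 31 days (100 left).
Apr has 30 days (70 left).
May has 31 days (39 left).
Jun has 30 days (9 left).
9 days into Jul → Jul 9, 2028.

Jul 9, 2028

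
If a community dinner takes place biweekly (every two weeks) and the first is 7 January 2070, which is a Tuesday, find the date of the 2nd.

The 2nd occurrence is 1 interval after the first: 1 × 14 = 14 days after 7 January 2070.
14 days later is 21 January 2070.

21 January 2070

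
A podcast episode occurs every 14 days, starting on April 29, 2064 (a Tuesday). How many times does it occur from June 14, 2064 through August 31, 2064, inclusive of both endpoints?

5

Occurrences land 14·i days after April 29, 2064 for i = 0, 1, 2, …
June 14, 2064 is 46 days after the start; 46 ÷ 14 = 3 remainder 4; since the remainder is 4, round up to i = 4. First occurrence in the window: #5 on June 24, 2064 (4×14 = 56 days in).
August 31, 2064 is 124 days after the start; 124 ÷ 14 = 8 remainder 12. Last occurrence in the window: #9 on August 19, 2064.
Occurrences #5 through #9: 5 in total.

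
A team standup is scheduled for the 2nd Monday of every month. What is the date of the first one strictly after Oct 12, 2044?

Nov 14, 2044

Oct 2044 starts on a Saturday; its first Monday is the 3rd, so the 2nd Monday is the 10th — Oct 10, 2044.
That is not after Oct 12, 2044, so look at Nov 2044.
Nov 2044 starts on a Tuesday; its first Monday is the 7th, so the 2nd Monday is the 14th — Nov 14, 2044.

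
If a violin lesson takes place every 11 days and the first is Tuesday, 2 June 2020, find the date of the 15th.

3 November 2020

The 15th occurrence is 14 intervals after the first: 14 × 11 = 154 days after 2 June 2020.
June has 30 days — 28 days to the end of June leaves 126.
July has 31 days (95 left).
August has 31 days (64 left).
September has 30 days (34 left).
October has 31 days (3 left).
3 days into November → 3 November 2020.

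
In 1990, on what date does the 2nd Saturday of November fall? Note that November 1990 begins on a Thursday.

November 1990 begins on a Thursday, so the first Saturday is November 3 (2 days later).
The 2nd Saturday is 1 weeks later: 3 + 7 = 10.

November 10, 1990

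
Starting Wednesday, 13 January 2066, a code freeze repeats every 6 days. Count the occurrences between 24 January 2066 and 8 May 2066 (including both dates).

Occurrences land 6·i days after 13 January 2066 for i = 0, 1, 2, …
24 January 2066 is 11 days after the start; 11 ÷ 6 = 1 remainder 5; since the remainder is 5, round up to i = 2. First occurrence in the window: #3 on 25 January 2066 (2×6 = 12 days in).
8 May 2066 is 115 days after the start; 115 ÷ 6 = 19 remainder 1. Last occurrence in the window: #20 on 7 May 2066.
Occurrences #3 through #20: 18 in total.

18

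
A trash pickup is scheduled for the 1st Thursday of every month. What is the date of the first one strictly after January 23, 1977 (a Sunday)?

January 1977 starts on a Saturday, so its 1st Thursday is January 6, 1977 (5 days in).
That is not after January 23, 1977, so look at February 1977.
February 1977 starts on a Tuesday, so its 1st Thursday is February 3, 1977 (2 days in).

February 3, 1977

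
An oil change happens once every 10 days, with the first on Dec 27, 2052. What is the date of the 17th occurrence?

Jun 5, 2053

The 17th occurrence is 16 intervals after the first: 16 × 10 = 160 days after Dec 27, 2052.
Dec has 31 days — 4 days to the end of Dec leaves 156.
Jan has 31 days (125 left).
Feb has 28 days (97 left).
Mar has 31 days (66 left).
Apr has 30 days (36 left).
May has 31 days (5 left).
5 days into Jun → Jun 5, 2053.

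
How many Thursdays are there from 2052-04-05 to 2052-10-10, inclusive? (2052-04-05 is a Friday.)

2052-04-05 is a Friday; the first Thursday on or after it is 2052-04-11 (6 days later).
From 2052-04-11 to 2052-10-10: 19 + 31 + 30 + 31 + 31 + 30 + 10 = 182 days (rest of April, May, June, July, August, September, October).
182 ÷ 7 = 26 full weeks with remainder 0, so 26 more Thursdays after the first → 27.

27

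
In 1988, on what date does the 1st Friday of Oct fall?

Oct 7, 1988

The first Friday of Oct 1988 is Oct 7.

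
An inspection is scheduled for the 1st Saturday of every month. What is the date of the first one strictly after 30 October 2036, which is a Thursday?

1 November 2036

October 2036 starts on a Wednesday, so its 1st Saturday is 4 October 2036 (3 days in).
That is not after 30 October 2036, so look at November 2036.
November 2036 starts on a Saturday, so its 1st Saturday is 1 November 2036.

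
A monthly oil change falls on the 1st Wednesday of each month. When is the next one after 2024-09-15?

September 2024 starts on a Sunday, so its 1st Wednesday is 2024-09-04 (3 days in).
That is not after 2024-09-15, so look at October 2024.
October 2024 starts on a Tuesday, so its 1st Wednesday is 2024-10-02 (1 day in).

2024-10-02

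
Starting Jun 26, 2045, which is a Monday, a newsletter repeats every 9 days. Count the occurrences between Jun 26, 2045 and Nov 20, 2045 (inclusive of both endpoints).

17

Occurrences land 9·i days after Jun 26, 2045 for i = 0, 1, 2, …
The window opens on the start date, so the first occurrence inside is #1 on Jun 26, 2045.
Nov 20, 2045 is 147 days after the start; 147 ÷ 9 = 16 remainder 3. Last occurrence in the window: #17 on Nov 17, 2045.
Occurrences #1 through #17: 17 in total.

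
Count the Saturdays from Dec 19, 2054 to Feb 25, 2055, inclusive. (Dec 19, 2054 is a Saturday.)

Dec 19, 2054 is a Saturday; the first Saturday on or after it is Dec 19, 2054.
From Dec 19, 2054 to Feb 25, 2055: 12 + 31 + 25 = 68 days (rest of Dec, Jan, Feb).
68 ÷ 7 = 9 full weeks with remainder 5, so 9 more Saturdays after the first → 10.

10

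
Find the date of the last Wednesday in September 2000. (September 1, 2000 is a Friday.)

September 2000 begins on a Friday, so the first Wednesday is September 6 (5 days later).
September 2000 has 30 days. Adding weeks: 6, 13, 20, 27 — the last one ≤ 30 is the 27th.

27 September 2000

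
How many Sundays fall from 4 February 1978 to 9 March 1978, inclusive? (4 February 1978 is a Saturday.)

4 February 1978 is a Saturday; the first Sunday on or after it is 5 February 1978 (1 day later).
From 5 February 1978 to 9 March 1978: 23 + 9 = 32 days (rest of February, March).
32 ÷ 7 = 4 full weeks with remainder 4, so 4 more Sundays after the first → 5.

5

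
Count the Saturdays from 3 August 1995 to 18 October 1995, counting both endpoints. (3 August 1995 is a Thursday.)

11

3 August 1995 is a Thursday; the first Saturday on or after it is 5 August 1995 (2 days later).
From 5 August 1995 to 18 October 1995: 26 + 30 + 18 = 74 days (rest of August, September, October).
74 ÷ 7 = 10 full weeks with remainder 4, so 10 more Saturdays after the first → 11.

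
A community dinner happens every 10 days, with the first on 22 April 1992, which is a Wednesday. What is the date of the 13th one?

20 August 1992

The 13th occurrence is 12 intervals after the first: 12 × 10 = 120 days after 22 April 1992.
April has 30 days — 8 days to the end of April leaves 112.
May has 31 days (81 left).
June has 30 days (51 left).
July has 31 days (20 left).
20 days into August → 20 August 1992.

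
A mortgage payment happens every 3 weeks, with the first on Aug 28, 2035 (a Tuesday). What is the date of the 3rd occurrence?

The 3rd occurrence is 2 intervals after the first: 2 × 21 = 42 days after Aug 28, 2035.
Aug has 31 days — 3 days to the end of Aug leaves 39.
Sep has 30 days (9 left).
9 days into Oct → Oct 9, 2035.

Oct 9, 2035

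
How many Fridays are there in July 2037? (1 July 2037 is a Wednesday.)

5

1 July 2037 is a Wednesday; the first Friday on or after it is 3 July 2037 (2 days later).
From 3 July 2037 to 31 July 2037 is 31 − 3 = 28 days.
28 ÷ 7 = 4 full weeks with remainder 0, so 4 more Fridays after the first → 5.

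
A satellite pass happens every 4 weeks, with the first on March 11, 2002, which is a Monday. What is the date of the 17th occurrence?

The 17th occurrence is 16 intervals after the first: 16 × 28 = 448 days after March 11, 2002.
March has 31 days — 20 days to the end of March leaves 428.
From end of March to end of 2002 is 275 days (153 left).
January has 31 days (122 left).
February has 28 days (94 left).
March has 31 days (63 left).
April has 30 days (33 left).
May has 31 days (2 left).
2 days into June → June 2, 2003.

June 2, 2003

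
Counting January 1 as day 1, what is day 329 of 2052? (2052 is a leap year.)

January has 31 days (329 − 31 = 298 remain).
February has 29 days (298 − 29 = 269 remain).
March has 31 days (269 − 31 = 238 remain).
April has 30 days (238 − 30 = 208 remain).
May has 31 days (208 − 31 = 177 remain).
June has 30 days (177 − 30 = 147 remain).
July has 31 days (147 − 31 = 116 remain).
August has 31 days (116 − 31 = 85 remain).
September has 30 days (85 − 30 = 55 remain).
October has 31 days (55 − 31 = 24 remain).
24 into November → November 24.

2052-11-24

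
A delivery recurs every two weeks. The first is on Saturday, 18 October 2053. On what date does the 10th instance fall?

The 10th occurrence is 9 intervals after the first: 9 × 14 = 126 days after 18 October 2053.
October has 31 days — 13 days to the end of October leaves 113.
November has 30 days (83 left).
December has 31 days (52 left).
January has 31 days (21 left).
21 days into February → 21 February 2054.

21 February 2054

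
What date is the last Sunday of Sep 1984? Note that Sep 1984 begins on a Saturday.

Sep 1984 begins on a Saturday, so the first Sunday is Sep 2 (1 day later).
Sep 1984 has 30 days. Adding weeks: 2, 9, 16, 23, 30 — the last one ≤ 30 is the 30th.

Sep 30, 1984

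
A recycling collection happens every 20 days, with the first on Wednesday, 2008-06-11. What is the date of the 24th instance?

2009-09-14

The 24th occurrence is 23 intervals after the first: 23 × 20 = 460 days after 2008-06-11.
June has 30 days — 19 days to the end of June leaves 441.
From end of June to end of 2008 is 184 days (257 left).
January has 31 days (226 left).
February has 28 days (198 left).
March has 31 days (167 left).
April has 30 days (137 left).
May has 31 days (106 left).
June has 30 days (76 left).
July has 31 days (45 left).
August has 31 days (14 left).
14 days into September → 2009-09-14.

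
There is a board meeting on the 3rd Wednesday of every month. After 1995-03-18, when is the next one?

March 1995 starts on a Wednesday; its first Wednesday is the 1st, so the 3rd Wednesday is the 15th — 1995-03-15.
That is not after 1995-03-18, so look at April 1995.
April 1995 starts on a Saturday; its first Wednesday is the 5th, so the 3rd Wednesday is the 19th — 1995-04-19.

1995-04-19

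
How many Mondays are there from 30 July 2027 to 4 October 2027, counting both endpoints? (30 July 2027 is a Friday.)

30 July 2027 is a Friday; the first Monday on or after it is 2 August 2027 (3 days later).
From 2 August 2027 to 4 October 2027: 29 + 30 + 4 = 63 days (rest of August, September, October).
63 ÷ 7 = 9 full weeks with remainder 0, so 9 more Mondays after the first → 10.

10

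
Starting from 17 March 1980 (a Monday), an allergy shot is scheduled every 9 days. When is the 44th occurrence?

The 44th occurrence is 43 intervals after the first: 43 × 9 = 387 days after 17 March 1980.
March has 31 days — 14 days to the end of March leaves 373.
April has 30 days (343 left).
May has 31 days (312 left).
June has 30 days (282 left).
July has 31 days (251 left).
August has 31 days (220 left).
September has 30 days (190 left).
October has 31 days (159 left).
November has 30 days (129 left).
December has 31 days (98 left).
January has 31 days (67 left).
February has 28 days (39 left).
March has 31 days (8 left).
8 days into April → 8 April 1981.

8 April 1981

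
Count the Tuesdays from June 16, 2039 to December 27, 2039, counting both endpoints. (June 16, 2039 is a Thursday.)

28

June 16, 2039 is a Thursday; the first Tuesday on or after it is June 21, 2039 (5 days later).
From June 21, 2039 to December 27, 2039: 9 + 31 + 31 + 30 + 31 + 30 + 27 = 189 days (rest of June, July, August, September, October, November, December).
189 ÷ 7 = 27 full weeks with remainder 0, so 27 more Tuesdays after the first → 28.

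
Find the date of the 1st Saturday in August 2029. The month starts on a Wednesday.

2029-08-04

August 2029 begins on a Wednesday, so the first Saturday is August 4 (3 days later).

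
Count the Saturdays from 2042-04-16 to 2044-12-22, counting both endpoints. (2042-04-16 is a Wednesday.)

140

2042-04-16 is a Wednesday; the first Saturday on or after it is 2042-04-19 (3 days later).
From 2042-04-19 to 2044-12-22: 256 + 365 + 357 = 978 days (rest of 2042, 2043, to 2044-12-22 in 2044).
978 ÷ 7 = 139 full weeks with remainder 5, so 139 more Saturdays after the first → 140.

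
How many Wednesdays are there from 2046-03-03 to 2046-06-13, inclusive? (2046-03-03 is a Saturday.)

15

2046-03-03 is a Saturday; the first Wednesday on or after it is 2046-03-07 (4 days later).
From 2046-03-07 to 2046-06-13: 24 + 30 + 31 + 13 = 98 days (rest of March, April, May, June).
98 ÷ 7 = 14 full weeks with remainder 0, so 14 more Wednesdays after the first → 15.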